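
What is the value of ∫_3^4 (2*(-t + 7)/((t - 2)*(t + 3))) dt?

Factor the denominator: t**2 + t - 6 = (t + 3)(t - 2).
Partial fractions: 2*(-t + 7)/((t - 2)*(t + 3)) = -4/(t + 3) + 2/(t - 2).
An antiderivative is F(t) = 2*log(t - 2) - 4*log(t + 3).
Then F(4) - F(3) = (-4*log(7) + 2*log(2)) - (-4*log(3) - 4*log(2)) = -4*log(7) + 6*log(2) + 4*log(3).

-4*log(7) + 6*log(2) + 4*log(3)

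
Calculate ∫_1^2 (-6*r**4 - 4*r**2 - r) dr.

-1441/30

By the power rule, an antiderivative is F(r) = -6*r**5/5 - 4*r**3/3 - r**2/2.
Then F(2) - F(1) = (-766/15) - (-91/30) = -1441/30.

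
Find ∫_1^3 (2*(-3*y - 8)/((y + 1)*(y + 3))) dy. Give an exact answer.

-log(48)

Factor the denominator: y**2 + 4*y + 3 = (y + 3)(y + 1).
Partial fractions: 2*(-3*y - 8)/((y + 1)*(y + 3)) = -1/(y + 3) - 5/(y + 1).
An antiderivative is F(y) = -5*log(y + 1) - log(y + 3).
Then F(3) - F(1) = (-11*log(2) - log(3)) - (-7*log(2)) = -log(48).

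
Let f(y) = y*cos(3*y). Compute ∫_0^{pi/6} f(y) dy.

-1/9 + pi/18

Integrate by parts once (u = y, dv = cos(3*y) dy).
An antiderivative is F(y) = y*sin(3*y)/3 + cos(3*y)/9.
Then F(pi/6) - F(0) = (pi/18) - (1/9) = -1/9 + pi/18.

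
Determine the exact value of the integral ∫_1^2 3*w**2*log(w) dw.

-7/3 + 8*log(2)

Integrate by parts once (u = ln w, dv = 3*w**2 dw).
An antiderivative is F(w) = w**3*(3*log(w) - 1)/3.
Then F(2) - F(1) = (-8/3 + 8*log(2)) - (-1/3) = -7/3 + 8*log(2).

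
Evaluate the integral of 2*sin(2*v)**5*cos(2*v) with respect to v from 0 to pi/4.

Let u = sin(2*v), so du = 2*cos(2*v) dv. When v = 0, u = 0; when v = pi/4, u = 1.
The integral becomes ∫ u**5 du from 0 to 1, with antiderivative u**6/6.
Back in v: F(v) = sin(2*v)**6/6.
Then F(pi/4) - F(0) = (1/6) - (0) = 1/6.

1/6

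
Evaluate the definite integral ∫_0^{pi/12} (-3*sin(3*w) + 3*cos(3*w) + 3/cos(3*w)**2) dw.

An antiderivative is F(w) = sin(3*w) + cos(3*w) + tan(3*w).
Then F(pi/12) - F(0) = (1 + sqrt(2)) - (1) = sqrt(2).

sqrt(2)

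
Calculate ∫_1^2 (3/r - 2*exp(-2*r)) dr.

An antiderivative is F(r) = 3*log(r) + exp(-2*r).
Then F(2) - F(1) = (exp(-4) + 3*log(2)) - (exp(-2)) = -exp(-2) + exp(-4) + 3*log(2).

-exp(-2) + exp(-4) + 3*log(2)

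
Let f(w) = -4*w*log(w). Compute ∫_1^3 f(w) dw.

Integrate by parts once (u = ln w, dv = -4*w dw).
An antiderivative is F(w) = -w**2*(2*log(w) - 1).
Then F(3) - F(1) = (9 - 18*log(3)) - (1) = 8 - 18*log(3).

8 - 18*log(3)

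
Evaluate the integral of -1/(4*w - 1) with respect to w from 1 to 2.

-log(7)/4 + log(3)/4

An antiderivative is F(w) = -log(4*w - 1)/4.
Then F(2) - F(1) = (-log(7)/4) - (-log(3)/4) = -log(7)/4 + log(3)/4.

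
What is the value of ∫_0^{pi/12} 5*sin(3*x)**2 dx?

-5/12 + 5*pi/24

Use the identity sin^2(3*x) = (1 - cos(6*x))/2.
An antiderivative is F(x) = 5*x/2 - 5*sin(6*x)/12.
Then F(pi/12) - F(0) = (-5/12 + 5*pi/24) - (0) = -5/12 + 5*pi/24.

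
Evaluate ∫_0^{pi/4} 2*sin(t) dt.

An antiderivative is F(t) = -2*cos(t).
Then F(pi/4) - F(0) = (-sqrt(2)) - (-2) = 2 - sqrt(2).

2 - sqrt(2)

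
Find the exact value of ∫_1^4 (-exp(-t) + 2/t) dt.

-exp(-1) + exp(-4) + 4*log(2)

An antiderivative is F(t) = 2*log(t) + exp(-t).
Then F(4) - F(1) = (exp(-4) + 4*log(2)) - (exp(-1)) = -exp(-1) + exp(-4) + 4*log(2).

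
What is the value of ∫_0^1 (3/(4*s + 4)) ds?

3*log(2)/4

An antiderivative is F(s) = 3*log(4*s + 4)/4.
Then F(1) - F(0) = (9*log(2)/4) - (3*log(2)/2) = 3*log(2)/4.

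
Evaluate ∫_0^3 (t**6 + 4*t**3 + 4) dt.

By the power rule, an antiderivative is F(t) = t**7/7 + t**4 + 4*t.
Then F(3) - F(0) = (2838/7) - (0) = 2838/7.

2838/7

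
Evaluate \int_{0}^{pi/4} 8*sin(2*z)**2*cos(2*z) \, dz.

Let u = sin(2*z), so du = 2*cos(2*z) dz. When z = 0, u = 0; when z = pi/4, u = 1.
The integral becomes 4·∫ u**2 du from 0 to 1, with antiderivative 4*u**3/3.
Back in z: F(z) = 4*sin(2*z)**3/3.
Then F(pi/4) - F(0) = (4/3) - (0) = 4/3.

4/3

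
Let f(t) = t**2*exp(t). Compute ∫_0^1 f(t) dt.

-2 + E

Integrate by parts twice (u = t^2, dv = exp(t) dt).
An antiderivative is F(t) = (t**2 - 2*t + 2)*exp(t).
Then F(1) - F(0) = (E) - (2) = -2 + E.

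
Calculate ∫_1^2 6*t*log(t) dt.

-9/2 + 12*log(2)

Integrate by parts once (u = ln t, dv = 6*t dt).
An antiderivative is F(t) = 3*t**2*(2*log(t) - 1)/2.
Then F(2) - F(1) = (-6 + 12*log(2)) - (-3/2) = -9/2 + 12*log(2).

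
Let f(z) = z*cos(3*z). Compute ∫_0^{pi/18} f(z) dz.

-1/9 + pi/108 + sqrt(3)/18

Integrate by parts once (u = z, dv = cos(3*z) dz).
An antiderivative is F(z) = z*sin(3*z)/3 + cos(3*z)/9.
Then F(pi/18) - F(0) = (pi/108 + sqrt(3)/18) - (1/9) = -1/9 + pi/108 + sqrt(3)/18.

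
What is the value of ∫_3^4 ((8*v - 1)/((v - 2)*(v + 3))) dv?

-5*log(3) - 2*log(2) + 5*log(7)

Factor the denominator: v**2 + v - 6 = (v + 3)(v - 2).
Partial fractions: (8*v - 1)/((v - 2)*(v + 3)) = 5/(v + 3) + 3/(v - 2).
An antiderivative is F(v) = 3*log(v - 2) + 5*log(v + 3).
Then F(4) - F(3) = (3*log(2) + 5*log(7)) - (5*log(2) + 5*log(3)) = -5*log(3) - 2*log(2) + 5*log(7).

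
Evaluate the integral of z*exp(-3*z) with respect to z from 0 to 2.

(-7 + exp(6))*exp(-6)/9

Integrate by parts once (u = z, dv = exp(-3*z) dz).
An antiderivative is F(z) = (-3*z - 1)*exp(-3*z)/9.
Then F(2) - F(0) = (-7*exp(-6)/9) - (-1/9) = (-7 + exp(6))*exp(-6)/9.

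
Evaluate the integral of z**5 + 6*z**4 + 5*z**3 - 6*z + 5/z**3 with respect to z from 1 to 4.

349791/160

By the power rule, an antiderivative is F(z) = z**6/6 + 6*z**5/5 + 5*z**4/4 - 3*z**2 - 5/(2*z**2).
Then F(4) - F(1) = (1047989/480) - (-173/60) = 349791/160.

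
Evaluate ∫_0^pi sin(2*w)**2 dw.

Use the identity sin^2(2*w) = (1 - cos(4*w))/2.
An antiderivative is F(w) = w/2 - sin(4*w)/8.
Then F(pi) - F(0) = (pi/2) - (0) = pi/2.

pi/2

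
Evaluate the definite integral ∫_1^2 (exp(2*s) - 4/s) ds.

-exp(2)/2 - log(16) + exp(4)/2

An antiderivative is F(s) = exp(2*s)/2 - 4*log(s).
Then F(2) - F(1) = (-log(16) + exp(4)/2) - (exp(2)/2) = -exp(2)/2 - log(16) + exp(4)/2.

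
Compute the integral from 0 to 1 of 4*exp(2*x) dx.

An antiderivative is F(x) = 2*exp(2*x).
Then F(1) - F(0) = (2*exp(2)) - (2) = -2 + 2*exp(2).

-2 + 2*exp(2)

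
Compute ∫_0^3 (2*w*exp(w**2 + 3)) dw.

Let u = w**2 + 3, so du = 2*w dw. When w = 0, u = 3; when w = 3, u = 12.
The integral becomes ∫ exp(u) du from 3 to 12, with antiderivative exp(u).
Back in w: F(w) = exp(w**2 + 3).
Then F(3) - F(0) = (exp(12)) - (exp(3)) = -exp(3) + exp(12).

-exp(3) + exp(12)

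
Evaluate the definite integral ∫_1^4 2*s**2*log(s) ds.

-14 + 256*log(2)/3

Integrate by parts once (u = ln s, dv = 2*s**2 ds).
An antiderivative is F(s) = 2*s**3*(3*log(s) - 1)/9.
Then F(4) - F(1) = (-128/9 + 256*log(2)/3) - (-2/9) = -14 + 256*log(2)/3.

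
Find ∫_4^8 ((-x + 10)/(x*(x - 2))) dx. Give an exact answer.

Factor the denominator: x**2 - 2*x = x(x - 2).
Partial fractions: (-x + 10)/(x*(x - 2)) = -5/x + 4/(x - 2).
An antiderivative is F(x) = -5*log(x) + 4*log(x - 2).
Then F(8) - F(4) = (-11*log(2) + 4*log(3)) - (-log(64)) = log(81/32).

log(81/32)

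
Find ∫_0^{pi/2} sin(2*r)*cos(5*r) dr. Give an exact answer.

Use the identity sin(2*r)cos(5*r) = [sin(7*r) + sin(-3*r)]/2.
An antiderivative is F(r) = cos(3*r)/6 - cos(7*r)/14.
Then F(pi/2) - F(0) = (0) - (2/21) = -2/21.

-2/21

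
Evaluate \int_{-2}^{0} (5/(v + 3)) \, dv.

An antiderivative is F(v) = 5*log(v + 3).
Then F(0) - F(-2) = (5*log(3)) - (0) = 5*log(3).

5*log(3)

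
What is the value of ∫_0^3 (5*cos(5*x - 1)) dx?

Let u = 5*x - 1, so du = 5 dx. When x = 0, u = -1; when x = 3, u = 14.
The integral becomes ∫ cos(u) du from -1 to 14, with antiderivative sin(u).
Back in x: F(x) = sin(5*x - 1).
Then F(3) - F(0) = (sin(14)) - (-sin(1)) = sin(1) + sin(14).

sin(1) + sin(14)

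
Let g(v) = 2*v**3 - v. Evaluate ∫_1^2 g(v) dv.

6

By the power rule, an antiderivative is F(v) = v**4/2 - v**2/2.
Then F(2) - F(1) = (6) - (0) = 6.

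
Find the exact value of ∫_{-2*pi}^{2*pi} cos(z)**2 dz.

Use the identity cos^2(z) = (1 + cos(2*z))/2.
An antiderivative is F(z) = z/2 + sin(2*z)/4.
Then F(2*pi) - F(-2*pi) = (pi) - (-pi) = 2*pi.

2*pi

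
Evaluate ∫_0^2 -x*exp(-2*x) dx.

(5 - exp(4))*exp(-4)/4

Integrate by parts once (u = x, dv = -exp(-2*x) dx).
An antiderivative is F(x) = (2*x + 1)*exp(-2*x)/4.
Then F(2) - F(0) = (5*exp(-4)/4) - (1/4) = (5 - exp(4))*exp(-4)/4.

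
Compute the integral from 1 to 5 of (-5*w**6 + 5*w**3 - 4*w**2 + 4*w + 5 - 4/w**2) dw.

-5787956/105

By the power rule, an antiderivative is F(w) = -5*w**7/7 + 5*w**4/4 - 4*w**3/3 + 2*w**2 + 5*w + 4/w.
Then F(5) - F(1) = (-23147539/420) - (857/84) = -5787956/105.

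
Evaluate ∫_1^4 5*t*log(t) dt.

-75/4 + 80*log(2)

Integrate by parts once (u = ln t, dv = 5*t dt).
An antiderivative is F(t) = 5*t**2*(2*log(t) - 1)/4.
Then F(4) - F(1) = (-20 + 80*log(2)) - (-5/4) = -75/4 + 80*log(2).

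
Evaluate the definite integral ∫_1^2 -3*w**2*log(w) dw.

Integrate by parts once (u = ln w, dv = -3*w**2 dw).
An antiderivative is F(w) = -w**3*(3*log(w) - 1)/3.
Then F(2) - F(1) = (8/3 - 8*log(2)) - (1/3) = 7/3 - 8*log(2).

7/3 - 8*log(2)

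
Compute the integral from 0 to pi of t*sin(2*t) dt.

Integrate by parts once (u = t, dv = sin(2*t) dt).
An antiderivative is F(t) = -t*cos(2*t)/2 + sin(2*t)/4.
Then F(pi) - F(0) = (-pi/2) - (0) = -pi/2.

-pi/2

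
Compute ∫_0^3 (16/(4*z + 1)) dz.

Let u = 4*z + 1, so du = 4 dz. When z = 0, u = 1; when z = 3, u = 13.
The integral becomes 4·∫ 1/u du from 1 to 13, with antiderivative 4*log(u).
Back in z: F(z) = 4*log(4*z + 1).
Then F(3) - F(0) = (4*log(13)) - (0) = 4*log(13).

4*log(13)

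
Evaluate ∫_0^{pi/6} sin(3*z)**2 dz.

pi/12

Use the identity sin^2(3*z) = (1 - cos(6*z))/2.
An antiderivative is F(z) = z/2 - sin(6*z)/12.
Then F(pi/6) - F(0) = (pi/12) - (0) = pi/12.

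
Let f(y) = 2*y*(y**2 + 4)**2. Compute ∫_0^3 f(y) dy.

Let u = y**2 + 4, so du = 2*y dy. When y = 0, u = 4; when y = 3, u = 13.
The integral becomes ∫ u**2 du from 4 to 13, with antiderivative u**3/3.
Back in y: F(y) = (y**2 + 4)**3/3.
Then F(3) - F(0) = (2197/3) - (64/3) = 711.

711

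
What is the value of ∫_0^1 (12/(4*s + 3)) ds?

-3*log(3) + 3*log(7)

Let u = 4*s + 3, so du = 4 ds. When s = 0, u = 3; when s = 1, u = 7.
The integral becomes 3·∫ 1/u du from 3 to 7, with antiderivative 3*log(u).
Back in s: F(s) = 3*log(4*s + 3).
Then F(1) - F(0) = (3*log(7)) - (log(27)) = -3*log(3) + 3*log(7).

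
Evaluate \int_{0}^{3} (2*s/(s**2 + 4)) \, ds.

Let u = s**2 + 4, so du = 2*s ds. When s = 0, u = 4; when s = 3, u = 13.
The integral becomes ∫ 1/u du from 4 to 13, with antiderivative log(u).
Back in s: F(s) = log(s**2 + 4).
Then F(3) - F(0) = (log(13)) - (log(4)) = log(13/4).

log(13/4)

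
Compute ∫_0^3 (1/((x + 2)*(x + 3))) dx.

log(5/4)

Factor the denominator: x**2 + 5*x + 6 = (x + 3)(x + 2).
Partial fractions: 1/((x + 2)*(x + 3)) = -1/(x + 3) + 1/(x + 2).
An antiderivative is F(x) = log(x + 2) - log(x + 3).
Then F(3) - F(0) = (log(5/6)) - (log(2/3)) = log(5/4).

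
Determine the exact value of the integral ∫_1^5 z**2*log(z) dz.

Integrate by parts once (u = ln z, dv = z**2 dz).
An antiderivative is F(z) = z**3*(3*log(z) - 1)/9.
Then F(5) - F(1) = (-125/9 + 125*log(5)/3) - (-1/9) = -124/9 + 125*log(5)/3.

-124/9 + 125*log(5)/3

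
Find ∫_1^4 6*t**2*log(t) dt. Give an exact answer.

Integrate by parts once (u = ln t, dv = 6*t**2 dt).
An antiderivative is F(t) = 2*t**3*(3*log(t) - 1)/3.
Then F(4) - F(1) = (-128/3 + 256*log(2)) - (-2/3) = -42 + 256*log(2).

-42 + 256*log(2)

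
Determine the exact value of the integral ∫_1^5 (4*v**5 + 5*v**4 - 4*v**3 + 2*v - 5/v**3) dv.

64688/5

By the power rule, an antiderivative is F(v) = 2*v**6/3 + v**5 - v**4 + v**2 + 5/(2*v**2).
Then F(5) - F(1) = (388253/30) - (25/6) = 64688/5.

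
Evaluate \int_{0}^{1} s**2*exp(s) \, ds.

Integrate by parts twice (u = s^2, dv = exp(s) ds).
An antiderivative is F(s) = (s**2 - 2*s + 2)*exp(s).
Then F(1) - F(0) = (E) - (2) = -2 + E.

-2 + E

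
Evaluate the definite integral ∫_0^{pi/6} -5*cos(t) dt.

-5/2

An antiderivative is F(t) = -5*sin(t).
Then F(pi/6) - F(0) = (-5/2) - (0) = -5/2.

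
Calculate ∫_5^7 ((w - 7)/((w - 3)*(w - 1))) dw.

log(27/32)

Factor the denominator: w**2 - 4*w + 3 = (w - 1)(w - 3).
Partial fractions: (w - 7)/((w - 3)*(w - 1)) = 3/(w - 1) - 2/(w - 3).
An antiderivative is F(w) = -2*log(w - 3) + 3*log(w - 1).
Then F(7) - F(5) = (log(27/2)) - (log(16)) = log(27/32).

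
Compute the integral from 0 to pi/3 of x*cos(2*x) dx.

Integrate by parts once (u = x, dv = cos(2*x) dx).
An antiderivative is F(x) = x*sin(2*x)/2 + cos(2*x)/4.
Then F(pi/3) - F(0) = (-1/8 + sqrt(3)*pi/12) - (1/4) = -3/8 + sqrt(3)*pi/12.

-3/8 + sqrt(3)*pi/12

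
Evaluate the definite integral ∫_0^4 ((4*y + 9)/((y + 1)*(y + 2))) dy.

Factor the denominator: y**2 + 3*y + 2 = (y + 2)(y + 1).
Partial fractions: (4*y + 9)/((y + 1)*(y + 2)) = -1/(y + 2) + 5/(y + 1).
An antiderivative is F(y) = 5*log(y + 1) - log(y + 2).
Then F(4) - F(0) = (-log(3) - log(2) + 5*log(5)) - (-log(2)) = -log(3) + 5*log(5).

-log(3) + 5*log(5)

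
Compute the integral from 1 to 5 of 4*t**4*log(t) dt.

-12496/25 + 2500*log(5)

Integrate by parts once (u = ln t, dv = 4*t**4 dt).
An antiderivative is F(t) = 4*t**5*(5*log(t) - 1)/25.
Then F(5) - F(1) = (-500 + 2500*log(5)) - (-4/25) = -12496/25 + 2500*log(5).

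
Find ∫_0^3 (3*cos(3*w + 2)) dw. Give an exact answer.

sin(11) - sin(2)

Let u = 3*w + 2, so du = 3 dw. When w = 0, u = 2; when w = 3, u = 11.
The integral becomes ∫ cos(u) du from 2 to 11, with antiderivative sin(u).
Back in w: F(w) = sin(3*w + 2).
Then F(3) - F(0) = (sin(11)) - (sin(2)) = sin(11) - sin(2).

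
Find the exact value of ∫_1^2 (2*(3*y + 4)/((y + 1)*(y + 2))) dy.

Factor the denominator: y**2 + 3*y + 2 = (y + 2)(y + 1).
Partial fractions: 2*(3*y + 4)/((y + 1)*(y + 2)) = 4/(y + 2) + 2/(y + 1).
An antiderivative is F(y) = 2*log(y + 1) + 4*log(y + 2).
Then F(2) - F(1) = (2*log(3) + 8*log(2)) - (2*log(2) + 4*log(3)) = log(64/9).

log(64/9)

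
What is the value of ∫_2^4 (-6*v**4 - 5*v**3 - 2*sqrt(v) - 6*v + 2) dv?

By the power rule, an antiderivative is F(v) = -6*v**5/5 - 5*v**4/4 - 4*v**(3/2)/3 - 3*v**2 + 2*v.
Then F(4) - F(2) = (-23992/15) - (-332/5 - 8*sqrt(2)/3) = -22996/15 + 8*sqrt(2)/3.

-22996/15 + 8*sqrt(2)/3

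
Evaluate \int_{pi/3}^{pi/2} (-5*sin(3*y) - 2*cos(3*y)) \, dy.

An antiderivative is F(y) = -2*sin(3*y)/3 + 5*cos(3*y)/3.
Then F(pi/2) - F(pi/3) = (2/3) - (-5/3) = 7/3.

7/3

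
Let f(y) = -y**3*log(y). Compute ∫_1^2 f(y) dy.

15/16 - log(16)

Integrate by parts once (u = ln y, dv = -y**3 dy).
An antiderivative is F(y) = -y**4*(4*log(y) - 1)/16.
Then F(2) - F(1) = (1 - log(16)) - (1/16) = 15/16 - log(16).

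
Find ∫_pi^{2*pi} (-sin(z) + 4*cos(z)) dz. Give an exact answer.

An antiderivative is F(z) = 4*sin(z) + cos(z).
Then F(2*pi) - F(pi) = (1) - (-1) = 2.

2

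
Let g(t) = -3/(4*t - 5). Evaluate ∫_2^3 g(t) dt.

-3*log(7)/4 + 3*log(3)/4

An antiderivative is F(t) = -3*log(4*t - 5)/4.
Then F(3) - F(2) = (-3*log(7)/4) - (-3*log(3)/4) = -3*log(7)/4 + 3*log(3)/4.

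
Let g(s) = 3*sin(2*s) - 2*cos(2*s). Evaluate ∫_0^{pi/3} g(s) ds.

9/4 - sqrt(3)/2

An antiderivative is F(s) = -sin(2*s) - 3*cos(2*s)/2.
Then F(pi/3) - F(0) = (3/4 - sqrt(3)/2) - (-3/2) = 9/4 - sqrt(3)/2.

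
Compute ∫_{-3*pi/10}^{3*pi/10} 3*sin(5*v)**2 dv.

Use the identity sin^2(5*v) = (1 - cos(10*v))/2.
An antiderivative is F(v) = 3*v/2 - 3*sin(10*v)/20.
Then F(3*pi/10) - F(-3*pi/10) = (9*pi/20) - (-9*pi/20) = 9*pi/10.

9*pi/10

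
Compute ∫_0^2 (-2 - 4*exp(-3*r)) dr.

An antiderivative is F(r) = -2*r + 4*exp(-3*r)/3.
Then F(2) - F(0) = (-4 + 4*exp(-6)/3) - (4/3) = -16/3 + 4*exp(-6)/3.

-16/3 + 4*exp(-6)/3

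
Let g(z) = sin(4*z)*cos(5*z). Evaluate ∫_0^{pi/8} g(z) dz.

-4/9 + 5*sqrt(sqrt(2) + 2)/18

Use the identity sin(4*z)cos(5*z) = [sin(9*z) + sin(-z)]/2.
An antiderivative is F(z) = cos(z)/2 - cos(9*z)/18.
Then F(pi/8) - F(0) = (5*sqrt(sqrt(2) + 2)/18) - (4/9) = -4/9 + 5*sqrt(sqrt(2) + 2)/18.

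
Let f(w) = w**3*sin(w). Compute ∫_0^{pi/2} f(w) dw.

-6 + 3*pi**2/4

Integrate by parts 3 times (u = w^3, dv = sin(w) dw).
An antiderivative is F(w) = -w**3*cos(w) + 3*w**2*sin(w) + 6*w*cos(w) - 6*sin(w).
Then F(pi/2) - F(0) = (-6 + 3*pi**2/4) - (0) = -6 + 3*pi**2/4.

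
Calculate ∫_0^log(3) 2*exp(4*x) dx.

40

Let u = exp(x), so du = exp(x) dx. When x = 0, u = 1; when x = log(3), u = 3.
The integral becomes 2·∫ u**3 du from 1 to 3, with antiderivative u**4/2.
Back in x: F(x) = exp(4*x)/2.
Then F(log(3)) - F(0) = (81/2) - (1/2) = 40.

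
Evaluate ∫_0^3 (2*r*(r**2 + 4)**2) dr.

Let u = r**2 + 4, so du = 2*r dr. When r = 0, u = 4; when r = 3, u = 13.
The integral becomes ∫ u**2 du from 4 to 13, with antiderivative u**3/3.
Back in r: F(r) = (r**2 + 4)**3/3.
Then F(3) - F(0) = (2197/3) - (64/3) = 711.

711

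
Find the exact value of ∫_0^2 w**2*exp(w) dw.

Integrate by parts twice (u = w^2, dv = exp(w) dw).
An antiderivative is F(w) = (w**2 - 2*w + 2)*exp(w).
Then F(2) - F(0) = (2*exp(2)) - (2) = -2 + 2*exp(2).

-2 + 2*exp(2)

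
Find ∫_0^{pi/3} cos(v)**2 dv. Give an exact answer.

Use the identity cos^2(v) = (1 + cos(2*v))/2.
An antiderivative is F(v) = v/2 + sin(2*v)/4.
Then F(pi/3) - F(0) = (sqrt(3)/8 + pi/6) - (0) = sqrt(3)/8 + pi/6.

sqrt(3)/8 + pi/6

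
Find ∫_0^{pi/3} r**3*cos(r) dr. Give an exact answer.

-sqrt(3)*pi + sqrt(3)*pi**3/54 + pi**2/6 + 3

Integrate by parts 3 times (u = r^3, dv = cos(r) dr).
An antiderivative is F(r) = r**3*sin(r) + 3*r**2*cos(r) - 6*r*sin(r) - 6*cos(r).
Then F(pi/3) - F(0) = (-sqrt(3)*pi - 3 + sqrt(3)*pi**3/54 + pi**2/6) - (-6) = -sqrt(3)*pi + sqrt(3)*pi**3/54 + pi**2/6 + 3.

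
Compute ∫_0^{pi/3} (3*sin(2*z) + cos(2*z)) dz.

sqrt(3)/4 + 9/4

An antiderivative is F(z) = sin(2*z)/2 - 3*cos(2*z)/2.
Then F(pi/3) - F(0) = (sqrt(3)/4 + 3/4) - (-3/2) = sqrt(3)/4 + 9/4.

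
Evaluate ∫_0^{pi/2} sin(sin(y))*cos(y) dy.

Let u = sin(y), so du = cos(y) dy. When y = 0, u = 0; when y = pi/2, u = 1.
The integral becomes ∫ sin(u) du from 0 to 1, with antiderivative -cos(u).
Back in y: F(y) = -cos(sin(y)).
Then F(pi/2) - F(0) = (-cos(1)) - (-1) = 1 - cos(1).

1 - cos(1)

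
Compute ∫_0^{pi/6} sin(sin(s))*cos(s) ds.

1 - cos(1/2)

Let u = sin(s), so du = cos(s) ds. When s = 0, u = 0; when s = pi/6, u = 1/2.
The integral becomes ∫ sin(u) du from 0 to 1/2, with antiderivative -cos(u).
Back in s: F(s) = -cos(sin(s)).
Then F(pi/6) - F(0) = (-cos(1/2)) - (-1) = 1 - cos(1/2).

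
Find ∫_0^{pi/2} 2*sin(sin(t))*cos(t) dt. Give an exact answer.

2 - 2*cos(1)

Let u = sin(t), so du = cos(t) dt. When t = 0, u = 0; when t = pi/2, u = 1.
The integral becomes 2·∫ sin(u) du from 0 to 1, with antiderivative -2*cos(u).
Back in t: F(t) = -2*cos(sin(t)).
Then F(pi/2) - F(0) = (-2*cos(1)) - (-2) = 2 - 2*cos(1).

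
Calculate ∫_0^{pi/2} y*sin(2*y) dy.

Integrate by parts once (u = y, dv = sin(2*y) dy).
An antiderivative is F(y) = -y*cos(2*y)/2 + sin(2*y)/4.
Then F(pi/2) - F(0) = (pi/4) - (0) = pi/4.

pi/4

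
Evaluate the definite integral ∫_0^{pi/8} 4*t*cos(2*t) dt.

Integrate by parts once (u = t, dv = 4*cos(2*t) dt).
An antiderivative is F(t) = 2*t*sin(2*t) + cos(2*t).
Then F(pi/8) - F(0) = (sqrt(2)*(pi + 4)/8) - (1) = -1 + sqrt(2)*pi/8 + sqrt(2)/2.

-1 + sqrt(2)*pi/8 + sqrt(2)/2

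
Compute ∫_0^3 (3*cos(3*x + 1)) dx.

Let u = 3*x + 1, so du = 3 dx. When x = 0, u = 1; when x = 3, u = 10.
The integral becomes ∫ cos(u) du from 1 to 10, with antiderivative sin(u).
Back in x: F(x) = sin(3*x + 1).
Then F(3) - F(0) = (sin(10)) - (sin(1)) = -sin(1) + sin(10).

-sin(1) + sin(10)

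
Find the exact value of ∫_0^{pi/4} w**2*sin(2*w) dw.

-1/4 + pi/8

Integrate by parts twice (u = w^2, dv = sin(2*w) dw).
An antiderivative is F(w) = -w**2*cos(2*w)/2 + w*sin(2*w)/2 + cos(2*w)/4.
Then F(pi/4) - F(0) = (pi/8) - (1/4) = -1/4 + pi/8.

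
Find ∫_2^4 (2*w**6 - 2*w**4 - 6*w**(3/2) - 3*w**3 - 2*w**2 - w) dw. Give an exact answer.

By the power rule, an antiderivative is F(w) = 2*w**7/7 - 12*w**(5/2)/5 - 2*w**5/5 - 3*w**4/4 - 2*w**3/3 - w**2/2.
Then F(4) - F(2) = (414968/105) - (466/105 - 48*sqrt(2)/5) = 48*sqrt(2)/5 + 414502/105.

48*sqrt(2)/5 + 414502/105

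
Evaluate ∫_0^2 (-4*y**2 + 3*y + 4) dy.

By the power rule, an antiderivative is F(y) = -4*y**3/3 + 3*y**2/2 + 4*y.
Then F(2) - F(0) = (10/3) - (0) = 10/3.

10/3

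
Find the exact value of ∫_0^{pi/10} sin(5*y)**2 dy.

Use the identity sin^2(5*y) = (1 - cos(10*y))/2.
An antiderivative is F(y) = y/2 - sin(10*y)/20.
Then F(pi/10) - F(0) = (pi/20) - (0) = pi/20.

pi/20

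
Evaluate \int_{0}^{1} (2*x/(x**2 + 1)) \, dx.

Let u = x**2 + 1, so du = 2*x dx. When x = 0, u = 1; when x = 1, u = 2.
The integral becomes ∫ 1/u du from 1 to 2, with antiderivative log(u).
Back in x: F(x) = log(x**2 + 1).
Then F(1) - F(0) = (log(2)) - (0) = log(2).

log(2)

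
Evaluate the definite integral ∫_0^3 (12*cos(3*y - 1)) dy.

Let u = 3*y - 1, so du = 3 dy. When y = 0, u = -1; when y = 3, u = 8.
The integral becomes 4·∫ cos(u) du from -1 to 8, with antiderivative 4*sin(u).
Back in y: F(y) = 4*sin(3*y - 1).
Then F(3) - F(0) = (4*sin(8)) - (-4*sin(1)) = 4*sin(1) + 4*sin(8).

4*sin(1) + 4*sin(8)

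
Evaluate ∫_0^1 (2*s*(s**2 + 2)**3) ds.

Let u = s**2 + 2, so du = 2*s ds. When s = 0, u = 2; when s = 1, u = 3.
The integral becomes ∫ u**3 du from 2 to 3, with antiderivative u**4/4.
Back in s: F(s) = (s**2 + 2)**4/4.
Then F(1) - F(0) = (81/4) - (4) = 65/4.

65/4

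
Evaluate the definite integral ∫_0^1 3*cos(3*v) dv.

sin(3)

Let u = 3*v, so du = 3 dv. When v = 0, u = 0; when v = 1, u = 3.
The integral becomes ∫ cos(u) du from 0 to 3, with antiderivative sin(u).
Back in v: F(v) = sin(3*v).
Then F(1) - F(0) = (sin(3)) - (0) = sin(3).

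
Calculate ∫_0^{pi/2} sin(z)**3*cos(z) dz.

1/4

Let u = sin(z), so du = cos(z) dz. When z = 0, u = 0; when z = pi/2, u = 1.
The integral becomes ∫ u**3 du from 0 to 1, with antiderivative u**4/4.
Back in z: F(z) = sin(z)**4/4.
Then F(pi/2) - F(0) = (1/4) - (0) = 1/4.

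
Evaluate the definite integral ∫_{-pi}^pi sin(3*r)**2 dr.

pi

Use the identity sin^2(3*r) = (1 - cos(6*r))/2.
An antiderivative is F(r) = r/2 - sin(6*r)/12.
Then F(pi) - F(-pi) = (pi/2) - (-pi/2) = pi.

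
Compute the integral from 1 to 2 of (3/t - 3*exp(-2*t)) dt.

-3*exp(-2)/2 + 3*exp(-4)/2 + 3*log(2)

An antiderivative is F(t) = 3*log(t) + 3*exp(-2*t)/2.
Then F(2) - F(1) = (3*exp(-4)/2 + 3*log(2)) - (3*exp(-2)/2) = -3*exp(-2)/2 + 3*exp(-4)/2 + 3*log(2).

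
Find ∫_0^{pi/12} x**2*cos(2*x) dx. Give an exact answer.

Integrate by parts twice (u = x^2, dv = cos(2*x) dx).
An antiderivative is F(x) = x**2*sin(2*x)/2 + x*cos(2*x)/2 - sin(2*x)/4.
Then F(pi/12) - F(0) = (-1/8 + pi**2/576 + sqrt(3)*pi/48) - (0) = -1/8 + pi**2/576 + sqrt(3)*pi/48.

-1/8 + pi**2/576 + sqrt(3)*pi/48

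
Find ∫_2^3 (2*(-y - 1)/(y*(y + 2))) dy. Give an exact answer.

log(8/15)

Factor the denominator: y**2 + 2*y = (y + 2)y.
Partial fractions: 2*(-y - 1)/(y*(y + 2)) = -1/(y + 2) - 1/y.
An antiderivative is F(y) = -log(y) - log(y + 2).
Then F(3) - F(2) = (-log(15)) - (-log(8)) = log(8/15).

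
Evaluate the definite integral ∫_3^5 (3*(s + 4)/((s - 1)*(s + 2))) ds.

Factor the denominator: s**2 + s - 2 = (s + 2)(s - 1).
Partial fractions: 3*(s + 4)/((s - 1)*(s + 2)) = -2/(s + 2) + 5/(s - 1).
An antiderivative is F(s) = 5*log(s - 1) - 2*log(s + 2).
Then F(5) - F(3) = (-2*log(7) + 10*log(2)) - (log(32/25)) = -2*log(7) + 2*log(5) + 5*log(2).

-2*log(7) + 2*log(5) + 5*log(2)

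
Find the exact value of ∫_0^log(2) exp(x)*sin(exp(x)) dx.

Let u = exp(x), so du = exp(x) dx. When x = 0, u = 1; when x = log(2), u = 2.
The integral becomes ∫ sin(u) du from 1 to 2, with antiderivative -cos(u).
Back in x: F(x) = -cos(exp(x)).
Then F(log(2)) - F(0) = (-cos(2)) - (-cos(1)) = -cos(2) + cos(1).

-cos(2) + cos(1)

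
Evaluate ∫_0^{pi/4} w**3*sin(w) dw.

sqrt(2)*(-384 - pi**3 + 12*pi**2 + 96*pi)/128

Integrate by parts 3 times (u = w^3, dv = sin(w) dw).
An antiderivative is F(w) = -w**3*cos(w) + 3*w**2*sin(w) + 6*w*cos(w) - 6*sin(w).
Then F(pi/4) - F(0) = (sqrt(2)*(-384 - pi**3 + 12*pi**2 + 96*pi)/128) - (0) = sqrt(2)*(-384 - pi**3 + 12*pi**2 + 96*pi)/128.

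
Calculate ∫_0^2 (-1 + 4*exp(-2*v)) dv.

An antiderivative is F(v) = -v - 2*exp(-2*v).
Then F(2) - F(0) = (-2 - 2*exp(-4)) - (-2) = -2*exp(-4).

-2*exp(-4)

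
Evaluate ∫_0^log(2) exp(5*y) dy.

31/5

Let u = exp(y), so du = exp(y) dy. When y = 0, u = 1; when y = log(2), u = 2.
The integral becomes ∫ u**4 du from 1 to 2, with antiderivative u**5/5.
Back in y: F(y) = exp(5*y)/5.
Then F(log(2)) - F(0) = (32/5) - (1/5) = 31/5.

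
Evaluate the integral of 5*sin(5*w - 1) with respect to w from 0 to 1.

cos(1) - cos(4)

Let u = 5*w - 1, so du = 5 dw. When w = 0, u = -1; when w = 1, u = 4.
The integral becomes ∫ sin(u) du from -1 to 4, with antiderivative -cos(u).
Back in w: F(w) = -cos(5*w - 1).
Then F(1) - F(0) = (-cos(4)) - (-cos(1)) = cos(1) - cos(4).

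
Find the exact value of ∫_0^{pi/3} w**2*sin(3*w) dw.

-4/27 + pi**2/27

Integrate by parts twice (u = w^2, dv = sin(3*w) dw).
An antiderivative is F(w) = -w**2*cos(3*w)/3 + 2*w*sin(3*w)/9 + 2*cos(3*w)/27.
Then F(pi/3) - F(0) = (-2/27 + pi**2/27) - (2/27) = -4/27 + pi**2/27.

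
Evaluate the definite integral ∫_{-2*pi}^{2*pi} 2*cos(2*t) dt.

0

An antiderivative is F(t) = sin(2*t).
Then F(2*pi) - F(-2*pi) = (0) - (0) = 0.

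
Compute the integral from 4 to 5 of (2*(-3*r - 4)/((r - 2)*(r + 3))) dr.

Factor the denominator: r**2 + r - 6 = (r + 3)(r - 2).
Partial fractions: 2*(-3*r - 4)/((r - 2)*(r + 3)) = -2/(r + 3) - 4/(r - 2).
An antiderivative is F(r) = -4*log(r - 2) - 2*log(r + 3).
Then F(5) - F(4) = (-4*log(3) - 6*log(2)) - (-2*log(7) - 4*log(2)) = -4*log(3) - 2*log(2) + 2*log(7).

-4*log(3) - 2*log(2) + 2*log(7)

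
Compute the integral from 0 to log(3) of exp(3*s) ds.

Let u = exp(s), so du = exp(s) ds. When s = 0, u = 1; when s = log(3), u = 3.
The integral becomes ∫ u**2 du from 1 to 3, with antiderivative u**3/3.
Back in s: F(s) = exp(3*s)/3.
Then F(log(3)) - F(0) = (9) - (1/3) = 26/3.

26/3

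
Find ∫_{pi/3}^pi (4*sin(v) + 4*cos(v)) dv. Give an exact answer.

6 - 2*sqrt(3)

An antiderivative is F(v) = 4*sin(v) - 4*cos(v).
Then F(pi) - F(pi/3) = (4) - (-2 + 2*sqrt(3)) = 6 - 2*sqrt(3).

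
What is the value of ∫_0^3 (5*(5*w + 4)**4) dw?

Let u = 5*w + 4, so du = 5 dw. When w = 0, u = 4; when w = 3, u = 19.
The integral becomes ∫ u**4 du from 4 to 19, with antiderivative u**5/5.
Back in w: F(w) = (5*w + 4)**5/5.
Then F(3) - F(0) = (2476099/5) - (1024/5) = 495015.

495015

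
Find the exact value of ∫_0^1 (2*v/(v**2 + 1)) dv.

log(2)

Let u = v**2 + 1, so du = 2*v dv. When v = 0, u = 1; when v = 1, u = 2.
The integral becomes ∫ 1/u du from 1 to 2, with antiderivative log(u).
Back in v: F(v) = log(v**2 + 1).
Then F(1) - F(0) = (log(2)) - (0) = log(2).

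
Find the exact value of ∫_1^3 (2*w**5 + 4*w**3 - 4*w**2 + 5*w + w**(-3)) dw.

By the power rule, an antiderivative is F(w) = w**6/3 + w**4 - 4*w**3/3 + 5*w**2/2 - 1/(2*w**2).
Then F(3) - F(1) = (2794/9) - (2) = 2776/9.

2776/9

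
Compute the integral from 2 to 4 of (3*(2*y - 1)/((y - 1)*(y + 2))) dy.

-5*log(2) + 6*log(3)

Factor the denominator: y**2 + y - 2 = (y + 2)(y - 1).
Partial fractions: 3*(2*y - 1)/((y - 1)*(y + 2)) = 5/(y + 2) + 1/(y - 1).
An antiderivative is F(y) = log(y - 1) + 5*log(y + 2).
Then F(4) - F(2) = (5*log(2) + 6*log(3)) - (10*log(2)) = -5*log(2) + 6*log(3).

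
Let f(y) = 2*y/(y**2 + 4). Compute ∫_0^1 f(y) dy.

Let u = y**2 + 4, so du = 2*y dy. When y = 0, u = 4; when y = 1, u = 5.
The integral becomes ∫ 1/u du from 4 to 5, with antiderivative log(u).
Back in y: F(y) = log(y**2 + 4).
Then F(1) - F(0) = (log(5)) - (log(4)) = log(5/4).

log(5/4)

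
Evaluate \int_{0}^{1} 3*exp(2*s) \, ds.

-3/2 + 3*exp(2)/2

An antiderivative is F(s) = 3*exp(2*s)/2.
Then F(1) - F(0) = (3*exp(2)/2) - (3/2) = -3/2 + 3*exp(2)/2.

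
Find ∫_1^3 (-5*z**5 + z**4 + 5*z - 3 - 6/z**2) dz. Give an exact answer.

By the power rule, an antiderivative is F(z) = -5*z**6/6 + z**5/5 + 5*z**2/2 - 3*z + 6/z.
Then F(3) - F(1) = (-2717/5) - (73/15) = -8224/15.

-8224/15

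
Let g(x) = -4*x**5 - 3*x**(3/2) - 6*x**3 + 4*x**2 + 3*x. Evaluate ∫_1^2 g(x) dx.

By the power rule, an antiderivative is F(x) = -2*x**6/3 - 6*x**(5/2)/5 - 3*x**4/2 + 4*x**3/3 + 3*x**2/2.
Then F(2) - F(1) = (-50 - 24*sqrt(2)/5) - (-8/15) = -742/15 - 24*sqrt(2)/5.

-742/15 - 24*sqrt(2)/5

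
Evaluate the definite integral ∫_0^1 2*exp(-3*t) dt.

An antiderivative is F(t) = -2*exp(-3*t)/3.
Then F(1) - F(0) = (-2*exp(-3)/3) - (-2/3) = 2/3 - 2*exp(-3)/3.

2/3 - 2*exp(-3)/3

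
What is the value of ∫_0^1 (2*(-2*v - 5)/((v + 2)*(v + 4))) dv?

Factor the denominator: v**2 + 6*v + 8 = (v + 4)(v + 2).
Partial fractions: 2*(-2*v - 5)/((v + 2)*(v + 4)) = -3/(v + 4) - 1/(v + 2).
An antiderivative is F(v) = -log(v + 2) - 3*log(v + 4).
Then F(1) - F(0) = (-3*log(5) - log(3)) - (-7*log(2)) = -3*log(5) - log(3) + 7*log(2).

-3*log(5) - log(3) + 7*log(2)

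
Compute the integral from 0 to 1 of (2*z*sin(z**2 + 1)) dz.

Let u = z**2 + 1, so du = 2*z dz. When z = 0, u = 1; when z = 1, u = 2.
The integral becomes ∫ sin(u) du from 1 to 2, with antiderivative -cos(u).
Back in z: F(z) = -cos(z**2 + 1).
Then F(1) - F(0) = (-cos(2)) - (-cos(1)) = -cos(2) + cos(1).

-cos(2) + cos(1)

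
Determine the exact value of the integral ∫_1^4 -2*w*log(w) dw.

Integrate by parts once (u = ln w, dv = -2*w dw).
An antiderivative is F(w) = -w**2*(2*log(w) - 1)/2.
Then F(4) - F(1) = (8 - 32*log(2)) - (1/2) = 15/2 - 32*log(2).

15/2 - 32*log(2)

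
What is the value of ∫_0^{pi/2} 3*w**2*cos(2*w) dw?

-3*pi/4

Integrate by parts twice (u = w^2, dv = 3*cos(2*w) dw).
An antiderivative is F(w) = 3*w**2*sin(2*w)/2 + 3*w*cos(2*w)/2 - 3*sin(2*w)/4.
Then F(pi/2) - F(0) = (-3*pi/4) - (0) = -3*pi/4.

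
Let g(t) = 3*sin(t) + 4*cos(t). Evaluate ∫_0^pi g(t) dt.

6

An antiderivative is F(t) = 4*sin(t) - 3*cos(t).
Then F(pi) - F(0) = (3) - (-3) = 6.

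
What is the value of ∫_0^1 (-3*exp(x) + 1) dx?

An antiderivative is F(x) = x - 3*exp(x).
Then F(1) - F(0) = (1 - 3*E) - (-3) = 4 - 3*E.

4 - 3*E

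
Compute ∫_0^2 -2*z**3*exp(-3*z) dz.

Integrate by parts 3 times (u = z^3, dv = -2*exp(-3*z) dz).
An antiderivative is F(z) = (18*z**3 + 18*z**2 + 12*z + 4)*exp(-3*z)/27.
Then F(2) - F(0) = (244*exp(-6)/27) - (4/27) = -4/27 + 244*exp(-6)/27.

-4/27 + 244*exp(-6)/27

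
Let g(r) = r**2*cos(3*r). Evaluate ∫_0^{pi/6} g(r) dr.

Integrate by parts twice (u = r^2, dv = cos(3*r) dr).
An antiderivative is F(r) = r**2*sin(3*r)/3 + 2*r*cos(3*r)/9 - 2*sin(3*r)/27.
Then F(pi/6) - F(0) = (-2/27 + pi**2/108) - (0) = -2/27 + pi**2/108.

-2/27 + pi**2/108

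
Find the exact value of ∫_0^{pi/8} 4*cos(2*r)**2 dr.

Use the identity cos^2(2*r) = (1 + cos(4*r))/2.
An antiderivative is F(r) = 2*r + sin(4*r)/2.
Then F(pi/8) - F(0) = (1/2 + pi/4) - (0) = 1/2 + pi/4.

1/2 + pi/4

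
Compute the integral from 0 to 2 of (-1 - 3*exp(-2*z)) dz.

An antiderivative is F(z) = -z + 3*exp(-2*z)/2.
Then F(2) - F(0) = (-2 + 3*exp(-4)/2) - (3/2) = -7/2 + 3*exp(-4)/2.

-7/2 + 3*exp(-4)/2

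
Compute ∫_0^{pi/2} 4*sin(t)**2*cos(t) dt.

4/3

Let u = sin(t), so du = cos(t) dt. When t = 0, u = 0; when t = pi/2, u = 1.
The integral becomes 4·∫ u**2 du from 0 to 1, with antiderivative 4*u**3/3.
Back in t: F(t) = 4*sin(t)**3/3.
Then F(pi/2) - F(0) = (4/3) - (0) = 4/3.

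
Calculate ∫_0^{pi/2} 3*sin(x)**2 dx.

Use the identity sin^2(x) = (1 - cos(2*x))/2.
An antiderivative is F(x) = 3*x/2 - 3*sin(2*x)/4.
Then F(pi/2) - F(0) = (3*pi/4) - (0) = 3*pi/4.

3*pi/4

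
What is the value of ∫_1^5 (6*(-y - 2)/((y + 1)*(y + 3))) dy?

-3*log(3) - 3*log(2)

Factor the denominator: y**2 + 4*y + 3 = (y + 3)(y + 1).
Partial fractions: 6*(-y - 2)/((y + 1)*(y + 3)) = -3/(y + 3) - 3/(y + 1).
An antiderivative is F(y) = -3*log(y + 1) - 3*log(y + 3).
Then F(5) - F(1) = (-12*log(2) - 3*log(3)) - (-9*log(2)) = -3*log(3) - 3*log(2).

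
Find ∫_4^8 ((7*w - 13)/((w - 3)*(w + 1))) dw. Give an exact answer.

-3*log(5) + 10*log(3)

Factor the denominator: w**2 - 2*w - 3 = (w + 1)(w - 3).
Partial fractions: (7*w - 13)/((w - 3)*(w + 1)) = 5/(w + 1) + 2/(w - 3).
An antiderivative is F(w) = 2*log(w - 3) + 5*log(w + 1).
Then F(8) - F(4) = (2*log(5) + 10*log(3)) - (5*log(5)) = -3*log(5) + 10*log(3).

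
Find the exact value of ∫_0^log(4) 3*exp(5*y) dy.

3069/5

Let u = exp(y), so du = exp(y) dy. When y = 0, u = 1; when y = log(4), u = 4.
The integral becomes 3·∫ u**4 du from 1 to 4, with antiderivative 3*u**5/5.
Back in y: F(y) = 3*exp(5*y)/5.
Then F(log(4)) - F(0) = (3072/5) - (3/5) = 3069/5.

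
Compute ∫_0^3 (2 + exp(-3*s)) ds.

19/3 - exp(-9)/3

An antiderivative is F(s) = 2*s - exp(-3*s)/3.
Then F(3) - F(0) = (6 - exp(-9)/3) - (-1/3) = 19/3 - exp(-9)/3.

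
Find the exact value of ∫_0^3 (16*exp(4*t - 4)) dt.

-(4 - 4*exp(12))*exp(-4)

Let u = 4*t - 4, so du = 4 dt. When t = 0, u = -4; when t = 3, u = 8.
The integral becomes 4·∫ exp(u) du from -4 to 8, with antiderivative 4*exp(u).
Back in t: F(t) = 4*exp(4*t - 4).
Then F(3) - F(0) = (4*exp(8)) - (4*exp(-4)) = -(4 - 4*exp(12))*exp(-4).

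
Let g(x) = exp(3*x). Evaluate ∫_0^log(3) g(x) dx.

26/3

Let u = exp(x), so du = exp(x) dx. When x = 0, u = 1; when x = log(3), u = 3.
The integral becomes ∫ u**2 du from 1 to 3, with antiderivative u**3/3.
Back in x: F(x) = exp(3*x)/3.
Then F(log(3)) - F(0) = (9) - (1/3) = 26/3.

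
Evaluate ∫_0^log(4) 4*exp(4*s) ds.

Let u = exp(s), so du = exp(s) ds. When s = 0, u = 1; when s = log(4), u = 4.
The integral becomes 4·∫ u**3 du from 1 to 4, with antiderivative u**4.
Back in s: F(s) = exp(4*s).
Then F(log(4)) - F(0) = (256) - (1) = 255.

255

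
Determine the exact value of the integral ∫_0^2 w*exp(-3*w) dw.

Integrate by parts once (u = w, dv = exp(-3*w) dw).
An antiderivative is F(w) = (-3*w - 1)*exp(-3*w)/9.
Then F(2) - F(0) = (-7*exp(-6)/9) - (-1/9) = (-7 + exp(6))*exp(-6)/9.

(-7 + exp(6))*exp(-6)/9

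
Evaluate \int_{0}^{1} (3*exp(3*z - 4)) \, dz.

Let u = 3*z - 4, so du = 3 dz. When z = 0, u = -4; when z = 1, u = -1.
The integral becomes ∫ exp(u) du from -4 to -1, with antiderivative exp(u).
Back in z: F(z) = exp(3*z - 4).
Then F(1) - F(0) = (exp(-1)) - (exp(-4)) = -(1 - exp(3))*exp(-4).

-(1 - exp(3))*exp(-4)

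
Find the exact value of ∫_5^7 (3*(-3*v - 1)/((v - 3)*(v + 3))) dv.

-4*log(5) + 3*log(2)

Factor the denominator: v**2 - 9 = (v + 3)(v - 3).
Partial fractions: 3*(-3*v - 1)/((v - 3)*(v + 3)) = -4/(v + 3) - 5/(v - 3).
An antiderivative is F(v) = -5*log(v - 3) - 4*log(v + 3).
Then F(7) - F(5) = (-14*log(2) - 4*log(5)) - (-17*log(2)) = -4*log(5) + 3*log(2).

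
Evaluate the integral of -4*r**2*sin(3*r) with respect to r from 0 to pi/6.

Integrate by parts twice (u = r^2, dv = -4*sin(3*r) dr).
An antiderivative is F(r) = 4*r**2*cos(3*r)/3 - 8*r*sin(3*r)/9 - 8*cos(3*r)/27.
Then F(pi/6) - F(0) = (-4*pi/27) - (-8/27) = 8/27 - 4*pi/27.

8/27 - 4*pi/27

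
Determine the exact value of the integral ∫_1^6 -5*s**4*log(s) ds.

Integrate by parts once (u = ln s, dv = -5*s**4 ds).
An antiderivative is F(s) = -s**5*(5*log(s) - 1)/5.
Then F(6) - F(1) = (-7776*log(3) - 7776*log(2) + 7776/5) - (1/5) = -7776*log(3) - 7776*log(2) + 1555.

-7776*log(3) - 7776*log(2) + 1555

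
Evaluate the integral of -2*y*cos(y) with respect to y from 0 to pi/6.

-sqrt(3) - pi/6 + 2

Integrate by parts once (u = y, dv = -2*cos(y) dy).
An antiderivative is F(y) = -2*y*sin(y) - 2*cos(y).
Then F(pi/6) - F(0) = (-sqrt(3) - pi/6) - (-2) = -sqrt(3) - pi/6 + 2.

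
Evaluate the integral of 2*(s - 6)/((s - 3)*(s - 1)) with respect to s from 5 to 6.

Factor the denominator: s**2 - 4*s + 3 = (s - 1)(s - 3).
Partial fractions: 2*(s - 6)/((s - 3)*(s - 1)) = 5/(s - 1) - 3/(s - 3).
An antiderivative is F(s) = -3*log(s - 3) + 5*log(s - 1).
Then F(6) - F(5) = (-3*log(3) + 5*log(5)) - (7*log(2)) = -7*log(2) - 3*log(3) + 5*log(5).

-7*log(2) - 3*log(3) + 5*log(5)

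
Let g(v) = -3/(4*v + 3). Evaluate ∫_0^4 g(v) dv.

An antiderivative is F(v) = -3*log(4*v + 3)/4.
Then F(4) - F(0) = (-3*log(19)/4) - (-3*log(3)/4) = -3*log(19)/4 + 3*log(3)/4.

-3*log(19)/4 + 3*log(3)/4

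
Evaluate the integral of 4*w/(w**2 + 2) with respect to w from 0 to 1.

log(9/4)

Let u = w**2 + 2, so du = 2*w dw. When w = 0, u = 2; when w = 1, u = 3.
The integral becomes 2·∫ 1/u du from 2 to 3, with antiderivative 2*log(u).
Back in w: F(w) = 2*log(w**2 + 2).
Then F(1) - F(0) = (log(9)) - (log(4)) = log(9/4).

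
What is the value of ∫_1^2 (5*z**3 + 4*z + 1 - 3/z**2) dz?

By the power rule, an antiderivative is F(z) = 5*z**4/4 + 2*z**2 + z + 3/z.
Then F(2) - F(1) = (63/2) - (29/4) = 97/4.

97/4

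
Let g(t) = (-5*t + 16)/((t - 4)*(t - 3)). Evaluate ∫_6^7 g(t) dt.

log(4/27)

Factor the denominator: t**2 - 7*t + 12 = (t - 3)(t - 4).
Partial fractions: (-5*t + 16)/((t - 4)*(t - 3)) = -1/(t - 3) - 4/(t - 4).
An antiderivative is F(t) = -4*log(t - 4) - log(t - 3).
Then F(7) - F(6) = (-4*log(3) - 2*log(2)) - (-log(48)) = log(4/27).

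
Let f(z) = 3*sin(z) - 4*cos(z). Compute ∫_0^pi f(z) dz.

6

An antiderivative is F(z) = -4*sin(z) - 3*cos(z).
Then F(pi) - F(0) = (3) - (-3) = 6.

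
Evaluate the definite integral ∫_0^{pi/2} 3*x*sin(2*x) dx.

3*pi/4

Integrate by parts once (u = x, dv = 3*sin(2*x) dx).
An antiderivative is F(x) = -3*x*cos(2*x)/2 + 3*sin(2*x)/4.
Then F(pi/2) - F(0) = (3*pi/4) - (0) = 3*pi/4.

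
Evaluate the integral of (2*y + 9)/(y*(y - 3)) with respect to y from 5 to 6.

Factor the denominator: y**2 - 3*y = y(y - 3).
Partial fractions: (2*y + 9)/(y*(y - 3)) = -3/y + 5/(y - 3).
An antiderivative is F(y) = -3*log(y) + 5*log(y - 3).
Then F(6) - F(5) = (log(9/8)) - (-3*log(5) + 5*log(2)) = -8*log(2) + 2*log(3) + 3*log(5).

-8*log(2) + 2*log(3) + 3*log(5)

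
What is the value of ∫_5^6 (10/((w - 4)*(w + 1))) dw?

-2*log(7) + 2*log(3) + 4*log(2)

Factor the denominator: w**2 - 3*w - 4 = (w + 1)(w - 4).
Partial fractions: 10/((w - 4)*(w + 1)) = -2/(w + 1) + 2/(w - 4).
An antiderivative is F(w) = 2*log(w - 4) - 2*log(w + 1).
Then F(6) - F(5) = (log(4/49)) - (-log(36)) = -2*log(7) + 2*log(3) + 4*log(2).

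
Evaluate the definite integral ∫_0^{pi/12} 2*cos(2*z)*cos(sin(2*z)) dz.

sin(1/2)

Let u = sin(2*z), so du = 2*cos(2*z) dz. When z = 0, u = 0; when z = pi/12, u = 1/2.
The integral becomes ∫ cos(u) du from 0 to 1/2, with antiderivative sin(u).
Back in z: F(z) = sin(sin(2*z)).
Then F(pi/12) - F(0) = (sin(1/2)) - (0) = sin(1/2).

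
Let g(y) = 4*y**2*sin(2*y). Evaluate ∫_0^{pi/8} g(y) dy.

-1 - sqrt(2)*pi**2/64 + sqrt(2)*pi/8 + sqrt(2)/2

Integrate by parts twice (u = y^2, dv = 4*sin(2*y) dy).
An antiderivative is F(y) = -2*y**2*cos(2*y) + 2*y*sin(2*y) + cos(2*y).
Then F(pi/8) - F(0) = (sqrt(2)*(-pi**2 + 8*pi + 32)/64) - (1) = -1 - sqrt(2)*pi**2/64 + sqrt(2)*pi/8 + sqrt(2)/2.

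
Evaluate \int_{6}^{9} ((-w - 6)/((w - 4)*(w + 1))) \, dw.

Factor the denominator: w**2 - 3*w - 4 = (w + 1)(w - 4).
Partial fractions: (-w - 6)/((w - 4)*(w + 1)) = 1/(w + 1) - 2/(w - 4).
An antiderivative is F(w) = -2*log(w - 4) + log(w + 1).
Then F(9) - F(6) = (log(2/5)) - (log(7/4)) = log(8/35).

log(8/35)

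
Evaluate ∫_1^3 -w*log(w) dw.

Integrate by parts once (u = ln w, dv = -w dw).
An antiderivative is F(w) = -w**2*(2*log(w) - 1)/4.
Then F(3) - F(1) = (9/4 - 9*log(3)/2) - (1/4) = 2 - 9*log(3)/2.

2 - 9*log(3)/2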